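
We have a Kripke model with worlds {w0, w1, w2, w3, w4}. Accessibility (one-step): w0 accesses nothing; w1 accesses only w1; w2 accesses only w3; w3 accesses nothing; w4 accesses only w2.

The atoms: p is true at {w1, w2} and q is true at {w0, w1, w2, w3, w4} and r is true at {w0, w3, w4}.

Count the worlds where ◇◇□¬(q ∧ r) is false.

w0: no successors, so ◇◇□¬(q ∧ r) fails. ✗
w1: successors {w1}; ◇□¬(q ∧ r) there: w1:T. ✓
w2: successors {w3}; ◇□¬(q ∧ r) there: w3:F. ✗
w3: no successors, so ◇◇□¬(q ∧ r) fails. ✗
w4: successors {w2}; ◇□¬(q ∧ r) there: w2:T. ✓
Satisfying worlds: {w1, w4}.
So ◇◇□¬(q ∧ r) fails at the other 3 worlds.

3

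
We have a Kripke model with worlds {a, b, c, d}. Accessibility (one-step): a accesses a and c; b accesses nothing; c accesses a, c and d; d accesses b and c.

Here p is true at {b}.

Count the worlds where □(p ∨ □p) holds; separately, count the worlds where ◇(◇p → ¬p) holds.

For □(p ∨ □p):
a: successors {a, c}; p ∨ □p there: a:F, c:F. ✗
b: no successors, so □(p ∨ □p) holds vacuously. ✓
c: successors {a, c, d}; p ∨ □p there: a:F, c:F, d:F. ✗
d: successors {b, c}; p ∨ □p there: b:T, c:F. ✗
— 1 world.
For ◇(◇p → ¬p):
a: successors {a, c}; ◇p → ¬p there: a:T, c:T. ✓
b: no successors, so ◇(◇p → ¬p) fails. ✗
c: successors {a, c, d}; ◇p → ¬p there: a:T, c:T, d:T. ✓
d: successors {b, c}; ◇p → ¬p there: b:T, c:T. ✓
— 3 worlds.

1 and 3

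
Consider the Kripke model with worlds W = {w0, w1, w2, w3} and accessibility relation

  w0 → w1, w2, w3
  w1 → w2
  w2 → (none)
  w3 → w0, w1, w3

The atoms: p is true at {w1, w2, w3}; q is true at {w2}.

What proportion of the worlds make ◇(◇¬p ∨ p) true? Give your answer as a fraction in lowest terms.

w0: successors {w1, w2, w3}; ◇¬p ∨ p there: w1:T, w2:T, w3:T. ✓
w1: successors {w2}; ◇¬p ∨ p there: w2:T. ✓
w2: no successors, so ◇(◇¬p ∨ p) fails. ✗
w3: successors {w0, w1, w3}; ◇¬p ∨ p there: w0:F, w1:T, w3:T. ✓
That's 3 of 4 worlds, so 3/4.

3/4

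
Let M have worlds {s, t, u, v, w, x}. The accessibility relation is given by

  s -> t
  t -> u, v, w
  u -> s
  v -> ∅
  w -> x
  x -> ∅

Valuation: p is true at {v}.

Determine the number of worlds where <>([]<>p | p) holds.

3

s: successors {t}; []<>p | p there: t:F. ✗
t: successors {u, v, w}; []<>p | p there: u:F, v:T, w:F. ✓
u: successors {s}; []<>p | p there: s:T. ✓
v: no successors, so <>([]<>p | p) fails. ✗
w: successors {x}; []<>p | p there: x:T. ✓
x: no successors, so <>([]<>p | p) fails. ✗
Satisfying worlds: {t, u, w}.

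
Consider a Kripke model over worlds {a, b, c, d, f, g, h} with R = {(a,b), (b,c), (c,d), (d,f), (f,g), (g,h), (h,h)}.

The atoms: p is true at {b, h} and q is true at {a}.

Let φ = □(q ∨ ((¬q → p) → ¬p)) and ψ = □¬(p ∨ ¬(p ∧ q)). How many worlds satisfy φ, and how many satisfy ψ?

4 and 0

For □(q ∨ ((¬q → p) → ¬p)):
a: successors {b}; q ∨ ((¬q → p) → ¬p) there: b:F. ✗
b: successors {c}; q ∨ ((¬q → p) → ¬p) there: c:T. ✓
c: successors {d}; q ∨ ((¬q → p) → ¬p) there: d:T. ✓
d: successors {f}; q ∨ ((¬q → p) → ¬p) there: f:T. ✓
f: successors {g}; q ∨ ((¬q → p) → ¬p) there: g:T. ✓
g: successors {h}; q ∨ ((¬q → p) → ¬p) there: h:F. ✗
h: successors {h}; q ∨ ((¬q → p) → ¬p) there: h:F. ✗
— 4 worlds.
For □¬(p ∨ ¬(p ∧ q)):
a: successors {b}; ¬(p ∨ ¬(p ∧ q)) there: b:F. ✗
b: successors {c}; ¬(p ∨ ¬(p ∧ q)) there: c:F. ✗
c: successors {d}; ¬(p ∨ ¬(p ∧ q)) there: d:F. ✗
d: successors {f}; ¬(p ∨ ¬(p ∧ q)) there: f:F. ✗
f: successors {g}; ¬(p ∨ ¬(p ∧ q)) there: g:F. ✗
g: successors {h}; ¬(p ∨ ¬(p ∧ q)) there: h:F. ✗
h: successors {h}; ¬(p ∨ ¬(p ∧ q)) there: h:F. ✗
— 0 worlds.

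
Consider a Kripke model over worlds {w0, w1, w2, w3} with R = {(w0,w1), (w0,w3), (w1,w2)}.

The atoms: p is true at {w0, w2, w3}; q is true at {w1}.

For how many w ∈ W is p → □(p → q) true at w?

w0: p is T, □(p → q) is F. ✗
w1: p is F, □(p → q) is F. ✓
w2: p is T, □(p → q) is T. ✓
w3: p is T, □(p → q) is T. ✓
Satisfying worlds: {w1, w2, w3}.

3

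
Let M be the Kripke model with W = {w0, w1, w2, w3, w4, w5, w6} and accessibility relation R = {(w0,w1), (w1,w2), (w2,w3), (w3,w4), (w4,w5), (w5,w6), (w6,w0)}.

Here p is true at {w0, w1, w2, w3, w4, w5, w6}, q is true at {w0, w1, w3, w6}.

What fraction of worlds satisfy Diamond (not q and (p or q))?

3/7

w0: successors {w1}; not q and (p or q) there: w1:F. ✗
w1: successors {w2}; not q and (p or q) there: w2:T. ✓
w2: successors {w3}; not q and (p or q) there: w3:F. ✗
w3: successors {w4}; not q and (p or q) there: w4:T. ✓
w4: successors {w5}; not q and (p or q) there: w5:T. ✓
w5: successors {w6}; not q and (p or q) there: w6:F. ✗
w6: successors {w0}; not q and (p or q) there: w0:F. ✗
That's 3 of 7 worlds, so 3/7.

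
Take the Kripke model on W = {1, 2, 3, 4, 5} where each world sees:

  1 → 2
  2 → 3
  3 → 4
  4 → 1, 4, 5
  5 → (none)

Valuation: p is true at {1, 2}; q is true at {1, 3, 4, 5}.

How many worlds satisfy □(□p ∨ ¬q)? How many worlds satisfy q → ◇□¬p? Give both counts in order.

2 and 3

For □(□p ∨ ¬q):
1: successors {2}; □p ∨ ¬q there: 2:T. ✓
2: successors {3}; □p ∨ ¬q there: 3:F. ✗
3: successors {4}; □p ∨ ¬q there: 4:F. ✗
4: successors {1, 4, 5}; □p ∨ ¬q there: 1:T, 4:F, 5:T. ✗
5: no successors, so □(□p ∨ ¬q) holds vacuously. ✓
— 2 worlds.
For q → ◇□¬p:
1: q is T, ◇□¬p is T. ✓
2: q is F, ◇□¬p is T. ✓
3: q is T, ◇□¬p is F. ✗
4: q is T, ◇□¬p is T. ✓
5: q is T, ◇□¬p is F. ✗
— 3 worlds.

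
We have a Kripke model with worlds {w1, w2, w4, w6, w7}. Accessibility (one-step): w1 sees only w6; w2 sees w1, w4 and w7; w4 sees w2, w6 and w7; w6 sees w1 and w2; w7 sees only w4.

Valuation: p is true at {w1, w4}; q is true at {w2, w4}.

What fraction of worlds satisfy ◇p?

w1: successors {w6}; p there: w6:F. ✗
w2: successors {w1, w4, w7}; p there: w1:T, w4:T, w7:F. ✓
w4: successors {w2, w6, w7}; p there: w2:F, w6:F, w7:F. ✗
w6: successors {w1, w2}; p there: w1:T, w2:F. ✓
w7: successors {w4}; p there: w4:T. ✓
That's 3 of 5 worlds, so 3/5.

3/5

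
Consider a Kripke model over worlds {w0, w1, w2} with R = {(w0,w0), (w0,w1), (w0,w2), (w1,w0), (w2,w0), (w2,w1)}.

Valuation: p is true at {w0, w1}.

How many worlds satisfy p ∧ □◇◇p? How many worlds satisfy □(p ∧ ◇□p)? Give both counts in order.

2 and 1

For p ∧ □◇◇p:
w0: p is T, □◇◇p is T. ✓
w1: p is T, □◇◇p is T. ✓
w2: p is F, □◇◇p is T. ✗
— 2 worlds.
For □(p ∧ ◇□p):
w0: successors {w0, w1, w2}; p ∧ ◇□p there: w0:T, w1:F, w2:F. ✗
w1: successors {w0}; p ∧ ◇□p there: w0:T. ✓
w2: successors {w0, w1}; p ∧ ◇□p there: w0:T, w1:F. ✗
— 1 world.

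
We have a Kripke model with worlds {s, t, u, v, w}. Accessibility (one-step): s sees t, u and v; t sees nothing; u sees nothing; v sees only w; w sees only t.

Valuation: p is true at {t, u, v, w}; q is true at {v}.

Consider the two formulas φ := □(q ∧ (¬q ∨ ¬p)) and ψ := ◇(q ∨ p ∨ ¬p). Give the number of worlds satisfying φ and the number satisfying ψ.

2 and 3

For □(q ∧ (¬q ∨ ¬p)):
s: successors {t, u, v}; q ∧ (¬q ∨ ¬p) there: t:F, u:F, v:F. ✗
t: no successors, so □(q ∧ (¬q ∨ ¬p)) holds vacuously. ✓
u: no successors, so □(q ∧ (¬q ∨ ¬p)) holds vacuously. ✓
v: successors {w}; q ∧ (¬q ∨ ¬p) there: w:F. ✗
w: successors {t}; q ∧ (¬q ∨ ¬p) there: t:F. ✗
— 2 worlds.
For ◇(q ∨ p ∨ ¬p):
s: successors {t, u, v}; q ∨ p ∨ ¬p there: t:T, u:T, v:T. ✓
t: no successors, so ◇(q ∨ p ∨ ¬p) fails. ✗
u: no successors, so ◇(q ∨ p ∨ ¬p) fails. ✗
v: successors {w}; q ∨ p ∨ ¬p there: w:T. ✓
w: successors {t}; q ∨ p ∨ ¬p there: t:T. ✓
— 3 worlds.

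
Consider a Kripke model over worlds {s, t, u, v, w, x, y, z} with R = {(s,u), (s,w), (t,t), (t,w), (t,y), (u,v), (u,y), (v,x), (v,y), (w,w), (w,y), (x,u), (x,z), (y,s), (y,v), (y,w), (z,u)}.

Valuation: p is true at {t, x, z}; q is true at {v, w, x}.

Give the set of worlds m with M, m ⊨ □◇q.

{s, t, u, w, y, z}

s: successors {u, w}; ◇q there: u:T, w:T. ✓
t: successors {t, w, y}; ◇q there: t:T, w:T, y:T. ✓
u: successors {v, y}; ◇q there: v:T, y:T. ✓
v: successors {x, y}; ◇q there: x:F, y:T. ✗
w: successors {w, y}; ◇q there: w:T, y:T. ✓
x: successors {u, z}; ◇q there: u:T, z:F. ✗
y: successors {s, v, w}; ◇q there: s:T, v:T, w:T. ✓
z: successors {u}; ◇q there: u:T. ✓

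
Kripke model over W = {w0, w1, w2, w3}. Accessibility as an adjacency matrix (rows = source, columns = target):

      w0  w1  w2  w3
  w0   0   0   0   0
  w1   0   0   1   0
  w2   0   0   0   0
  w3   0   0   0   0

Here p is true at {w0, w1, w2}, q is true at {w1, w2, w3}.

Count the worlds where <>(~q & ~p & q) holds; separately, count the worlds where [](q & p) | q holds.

0 and 4

For <>(~q & ~p & q):
w0: no successors, so <>(~q & ~p & q) fails. ✗
w1: successors {w2}; ~q & ~p & q there: w2:F. ✗
w2: no successors, so <>(~q & ~p & q) fails. ✗
w3: no successors, so <>(~q & ~p & q) fails. ✗
— 0 worlds.
For [](q & p) | q:
w0: [](q & p) is T, q is F. ✓
w1: [](q & p) is T, q is T. ✓
w2: [](q & p) is T, q is T. ✓
w3: [](q & p) is T, q is T. ✓
— 4 worlds.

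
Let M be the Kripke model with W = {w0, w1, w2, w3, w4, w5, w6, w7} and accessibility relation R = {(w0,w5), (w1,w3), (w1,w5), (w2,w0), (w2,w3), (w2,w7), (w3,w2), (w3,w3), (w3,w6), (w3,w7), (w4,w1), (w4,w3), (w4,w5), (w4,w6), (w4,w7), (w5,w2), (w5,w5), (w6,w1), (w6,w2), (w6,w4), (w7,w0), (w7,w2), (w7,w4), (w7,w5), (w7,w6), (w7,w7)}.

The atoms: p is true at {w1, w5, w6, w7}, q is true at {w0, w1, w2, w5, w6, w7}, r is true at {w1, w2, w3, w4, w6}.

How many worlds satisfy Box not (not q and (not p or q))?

2

w0: successors {w5}; not (not q and (not p or q)) there: w5:T. ✓
w1: successors {w3, w5}; not (not q and (not p or q)) there: w3:F, w5:T. ✗
w2: successors {w0, w3, w7}; not (not q and (not p or q)) there: w0:T, w3:F, w7:T. ✗
w3: successors {w2, w3, w6, w7}; not (not q and (not p or q)) there: w2:T, w3:F, w6:T, w7:T. ✗
w4: successors {w1, w3, w5, w6, w7}; not (not q and (not p or q)) there: w1:T, w3:F, w5:T, w6:T, w7:T. ✗
w5: successors {w2, w5}; not (not q and (not p or q)) there: w2:T, w5:T. ✓
w6: successors {w1, w2, w4}; not (not q and (not p or q)) there: w1:T, w2:T, w4:F. ✗
w7: successors {w0, w2, w4, w5, w6, w7}; not (not q and (not p or q)) there: w0:T, w2:T, w4:F, w5:T, w6:T, w7:T. ✗
Satisfying worlds: {w0, w5}.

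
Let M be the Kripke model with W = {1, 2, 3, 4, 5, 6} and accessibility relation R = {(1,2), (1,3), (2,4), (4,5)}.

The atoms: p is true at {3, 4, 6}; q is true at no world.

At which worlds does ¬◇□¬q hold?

{3, 5, 6}

1: ◇□¬q is T. ✗
2: ◇□¬q is T. ✗
3: ◇□¬q is F. ✓
4: ◇□¬q is T. ✗
5: ◇□¬q is F. ✓
6: ◇□¬q is F. ✓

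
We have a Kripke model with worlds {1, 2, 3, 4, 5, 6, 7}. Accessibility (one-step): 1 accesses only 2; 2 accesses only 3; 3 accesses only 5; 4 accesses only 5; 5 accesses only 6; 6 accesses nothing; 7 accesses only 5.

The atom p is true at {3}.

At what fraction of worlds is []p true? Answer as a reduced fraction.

1: successors {2}; p there: 2:F. ✗
2: successors {3}; p there: 3:T. ✓
3: successors {5}; p there: 5:F. ✗
4: successors {5}; p there: 5:F. ✗
5: successors {6}; p there: 6:F. ✗
6: no successors, so []p holds vacuously. ✓
7: successors {5}; p there: 5:F. ✗
That's 2 of 7 worlds, so 2/7.

2/7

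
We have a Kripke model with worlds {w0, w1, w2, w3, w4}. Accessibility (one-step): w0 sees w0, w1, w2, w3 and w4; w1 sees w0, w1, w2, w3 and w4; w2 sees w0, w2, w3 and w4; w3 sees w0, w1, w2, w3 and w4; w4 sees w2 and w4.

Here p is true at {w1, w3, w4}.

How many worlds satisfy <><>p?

w0: successors {w0, w1, w2, w3, w4}; <>p there: w0:T, w1:T, w2:T, w3:T, w4:T. ✓
w1: successors {w0, w1, w2, w3, w4}; <>p there: w0:T, w1:T, w2:T, w3:T, w4:T. ✓
w2: successors {w0, w2, w3, w4}; <>p there: w0:T, w2:T, w3:T, w4:T. ✓
w3: successors {w0, w1, w2, w3, w4}; <>p there: w0:T, w1:T, w2:T, w3:T, w4:T. ✓
w4: successors {w2, w4}; <>p there: w2:T, w4:T. ✓
Satisfying worlds: {w0, w1, w2, w3, w4}.

5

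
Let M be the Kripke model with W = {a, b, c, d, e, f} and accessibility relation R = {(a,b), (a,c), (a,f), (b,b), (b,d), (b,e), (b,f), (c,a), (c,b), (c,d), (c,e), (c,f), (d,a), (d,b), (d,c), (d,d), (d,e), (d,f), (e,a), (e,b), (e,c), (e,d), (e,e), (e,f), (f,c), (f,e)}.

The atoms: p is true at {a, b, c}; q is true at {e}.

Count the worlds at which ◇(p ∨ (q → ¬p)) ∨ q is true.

a: ◇(p ∨ (q → ¬p)) is T, q is F. ✓
b: ◇(p ∨ (q → ¬p)) is T, q is F. ✓
c: ◇(p ∨ (q → ¬p)) is T, q is F. ✓
d: ◇(p ∨ (q → ¬p)) is T, q is F. ✓
e: ◇(p ∨ (q → ¬p)) is T, q is T. ✓
f: ◇(p ∨ (q → ¬p)) is T, q is F. ✓
Satisfying worlds: {a, b, c, d, e, f}.

6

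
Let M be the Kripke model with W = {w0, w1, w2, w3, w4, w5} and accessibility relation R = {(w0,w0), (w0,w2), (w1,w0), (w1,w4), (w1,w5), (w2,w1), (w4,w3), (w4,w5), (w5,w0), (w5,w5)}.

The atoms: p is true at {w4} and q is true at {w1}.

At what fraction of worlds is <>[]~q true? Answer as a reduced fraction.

w0: successors {w0, w2}; []~q there: w0:T, w2:F. ✓
w1: successors {w0, w4, w5}; []~q there: w0:T, w4:T, w5:T. ✓
w2: successors {w1}; []~q there: w1:T. ✓
w3: no successors, so <>[]~q fails. ✗
w4: successors {w3, w5}; []~q there: w3:T, w5:T. ✓
w5: successors {w0, w5}; []~q there: w0:T, w5:T. ✓
That's 5 of 6 worlds, so 5/6.

5/6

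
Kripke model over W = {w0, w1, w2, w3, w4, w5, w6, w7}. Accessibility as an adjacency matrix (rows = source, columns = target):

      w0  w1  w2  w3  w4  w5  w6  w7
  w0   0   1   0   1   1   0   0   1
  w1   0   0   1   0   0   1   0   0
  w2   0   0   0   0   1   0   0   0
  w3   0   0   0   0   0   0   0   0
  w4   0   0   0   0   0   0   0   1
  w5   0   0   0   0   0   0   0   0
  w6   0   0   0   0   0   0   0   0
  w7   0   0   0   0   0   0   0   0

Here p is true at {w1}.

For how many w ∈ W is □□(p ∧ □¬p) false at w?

3

w0: successors {w1, w3, w4, w7}; □(p ∧ □¬p) there: w1:F, w3:T, w4:F, w7:T. ✗
w1: successors {w2, w5}; □(p ∧ □¬p) there: w2:F, w5:T. ✗
w2: successors {w4}; □(p ∧ □¬p) there: w4:F. ✗
w3: no successors, so □□(p ∧ □¬p) holds vacuously. ✓
w4: successors {w7}; □(p ∧ □¬p) there: w7:T. ✓
w5: no successors, so □□(p ∧ □¬p) holds vacuously. ✓
w6: no successors, so □□(p ∧ □¬p) holds vacuously. ✓
w7: no successors, so □□(p ∧ □¬p) holds vacuously. ✓
Satisfying worlds: {w3, w4, w5, w6, w7}.
So □□(p ∧ □¬p) fails at the other 3 worlds.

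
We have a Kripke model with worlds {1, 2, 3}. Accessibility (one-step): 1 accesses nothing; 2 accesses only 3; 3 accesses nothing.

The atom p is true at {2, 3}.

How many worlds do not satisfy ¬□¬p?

2

1: □¬p is T. ✗
2: □¬p is F. ✓
3: □¬p is T. ✗
Satisfying worlds: {2}.
So ¬□¬p fails at the other 2 worlds.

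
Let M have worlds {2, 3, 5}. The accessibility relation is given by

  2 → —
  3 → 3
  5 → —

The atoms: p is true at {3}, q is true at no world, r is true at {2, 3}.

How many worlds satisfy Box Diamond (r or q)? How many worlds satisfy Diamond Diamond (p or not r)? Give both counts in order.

3 and 1

For Box Diamond (r or q):
2: no successors, so Box Diamond (r or q) holds vacuously. ✓
3: successors {3}; Diamond (r or q) there: 3:T. ✓
5: no successors, so Box Diamond (r or q) holds vacuously. ✓
— 3 worlds.
For Diamond Diamond (p or not r):
2: no successors, so Diamond Diamond (p or not r) fails. ✗
3: successors {3}; Diamond (p or not r) there: 3:T. ✓
5: no successors, so Diamond Diamond (p or not r) fails. ✗
— 1 world.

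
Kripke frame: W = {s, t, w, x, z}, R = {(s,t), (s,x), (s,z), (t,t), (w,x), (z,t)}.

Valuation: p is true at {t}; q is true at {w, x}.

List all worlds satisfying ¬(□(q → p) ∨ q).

{s}

s: □(q → p) ∨ q is F. ✓
t: □(q → p) ∨ q is T. ✗
w: □(q → p) ∨ q is T. ✗
x: □(q → p) ∨ q is T. ✗
z: □(q → p) ∨ q is T. ✗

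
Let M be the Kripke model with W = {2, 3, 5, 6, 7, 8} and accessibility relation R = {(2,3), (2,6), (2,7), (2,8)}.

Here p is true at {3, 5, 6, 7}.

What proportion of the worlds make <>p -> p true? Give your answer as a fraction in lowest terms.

2: <>p is T, p is F. ✗
3: <>p is F, p is T. ✓
5: <>p is F, p is T. ✓
6: <>p is F, p is T. ✓
7: <>p is F, p is T. ✓
8: <>p is F, p is F. ✓
That's 5 of 6 worlds, so 5/6.

5/6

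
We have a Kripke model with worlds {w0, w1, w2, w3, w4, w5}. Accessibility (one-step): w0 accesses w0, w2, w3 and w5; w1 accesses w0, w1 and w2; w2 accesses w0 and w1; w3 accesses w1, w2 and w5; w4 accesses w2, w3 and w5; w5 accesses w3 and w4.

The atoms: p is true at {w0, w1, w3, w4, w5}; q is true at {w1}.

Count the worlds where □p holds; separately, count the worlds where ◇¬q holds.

2 and 6

For □p:
w0: successors {w0, w2, w3, w5}; p there: w0:T, w2:F, w3:T, w5:T. ✗
w1: successors {w0, w1, w2}; p there: w0:T, w1:T, w2:F. ✗
w2: successors {w0, w1}; p there: w0:T, w1:T. ✓
w3: successors {w1, w2, w5}; p there: w1:T, w2:F, w5:T. ✗
w4: successors {w2, w3, w5}; p there: w2:F, w3:T, w5:T. ✗
w5: successors {w3, w4}; p there: w3:T, w4:T. ✓
— 2 worlds.
For ◇¬q:
w0: successors {w0, w2, w3, w5}; ¬q there: w0:T, w2:T, w3:T, w5:T. ✓
w1: successors {w0, w1, w2}; ¬q there: w0:T, w1:F, w2:T. ✓
w2: successors {w0, w1}; ¬q there: w0:T, w1:F. ✓
w3: successors {w1, w2, w5}; ¬q there: w1:F, w2:T, w5:T. ✓
w4: successors {w2, w3, w5}; ¬q there: w2:T, w3:T, w5:T. ✓
w5: successors {w3, w4}; ¬q there: w3:T, w4:T. ✓
— 6 worlds.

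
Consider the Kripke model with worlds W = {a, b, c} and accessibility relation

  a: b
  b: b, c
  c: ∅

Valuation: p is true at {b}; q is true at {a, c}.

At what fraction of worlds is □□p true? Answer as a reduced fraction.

1/3

a: successors {b}; □p there: b:F. ✗
b: successors {b, c}; □p there: b:F, c:T. ✗
c: no successors, so □□p holds vacuously. ✓
That's 1 of 3 worlds, so 1/3.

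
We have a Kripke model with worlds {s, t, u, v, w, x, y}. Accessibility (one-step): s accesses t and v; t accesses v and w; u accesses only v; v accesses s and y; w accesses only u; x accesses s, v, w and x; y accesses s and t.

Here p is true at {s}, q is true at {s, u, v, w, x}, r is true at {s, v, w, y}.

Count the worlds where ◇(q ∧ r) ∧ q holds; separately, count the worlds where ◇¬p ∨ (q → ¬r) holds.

For ◇(q ∧ r) ∧ q:
s: ◇(q ∧ r) is T, q is T. ✓
t: ◇(q ∧ r) is T, q is F. ✗
u: ◇(q ∧ r) is T, q is T. ✓
v: ◇(q ∧ r) is T, q is T. ✓
w: ◇(q ∧ r) is F, q is T. ✗
x: ◇(q ∧ r) is T, q is T. ✓
y: ◇(q ∧ r) is T, q is F. ✗
— 4 worlds.
For ◇¬p ∨ (q → ¬r):
s: ◇¬p is T, q → ¬r is F. ✓
t: ◇¬p is T, q → ¬r is T. ✓
u: ◇¬p is T, q → ¬r is T. ✓
v: ◇¬p is T, q → ¬r is F. ✓
w: ◇¬p is T, q → ¬r is F. ✓
x: ◇¬p is T, q → ¬r is T. ✓
y: ◇¬p is T, q → ¬r is T. ✓
— 7 worlds.

4 and 7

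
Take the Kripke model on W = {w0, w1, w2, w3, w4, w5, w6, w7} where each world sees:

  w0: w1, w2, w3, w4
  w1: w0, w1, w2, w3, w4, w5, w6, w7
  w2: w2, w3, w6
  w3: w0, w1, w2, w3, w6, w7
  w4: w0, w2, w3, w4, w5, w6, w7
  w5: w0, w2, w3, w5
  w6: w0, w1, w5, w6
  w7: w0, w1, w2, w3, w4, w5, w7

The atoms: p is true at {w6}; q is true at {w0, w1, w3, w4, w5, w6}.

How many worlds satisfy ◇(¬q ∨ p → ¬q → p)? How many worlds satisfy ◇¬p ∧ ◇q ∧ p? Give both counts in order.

For ◇(¬q ∨ p → ¬q → p):
w0: successors {w1, w2, w3, w4}; ¬q ∨ p → ¬q → p there: w1:T, w2:F, w3:T, w4:T. ✓
w1: successors {w0, w1, w2, w3, w4, w5, w6, w7}; ¬q ∨ p → ¬q → p there: w0:T, w1:T, w2:F, w3:T, w4:T, w5:T, w6:T, w7:F. ✓
w2: successors {w2, w3, w6}; ¬q ∨ p → ¬q → p there: w2:F, w3:T, w6:T. ✓
w3: successors {w0, w1, w2, w3, w6, w7}; ¬q ∨ p → ¬q → p there: w0:T, w1:T, w2:F, w3:T, w6:T, w7:F. ✓
w4: successors {w0, w2, w3, w4, w5, w6, w7}; ¬q ∨ p → ¬q → p there: w0:T, w2:F, w3:T, w4:T, w5:T, w6:T, w7:F. ✓
w5: successors {w0, w2, w3, w5}; ¬q ∨ p → ¬q → p there: w0:T, w2:F, w3:T, w5:T. ✓
w6: successors {w0, w1, w5, w6}; ¬q ∨ p → ¬q → p there: w0:T, w1:T, w5:T, w6:T. ✓
w7: successors {w0, w1, w2, w3, w4, w5, w7}; ¬q ∨ p → ¬q → p there: w0:T, w1:T, w2:F, w3:T, w4:T, w5:T, w7:F. ✓
— 8 worlds.
For ◇¬p ∧ ◇q ∧ p:
w0: ◇¬p ∧ ◇q is T, p is F. ✗
w1: ◇¬p ∧ ◇q is T, p is F. ✗
w2: ◇¬p ∧ ◇q is T, p is F. ✗
w3: ◇¬p ∧ ◇q is T, p is F. ✗
w4: ◇¬p ∧ ◇q is T, p is F. ✗
w5: ◇¬p ∧ ◇q is T, p is F. ✗
w6: ◇¬p ∧ ◇q is T, p is T. ✓
w7: ◇¬p ∧ ◇q is T, p is F. ✗
— 1 world.

8 and 1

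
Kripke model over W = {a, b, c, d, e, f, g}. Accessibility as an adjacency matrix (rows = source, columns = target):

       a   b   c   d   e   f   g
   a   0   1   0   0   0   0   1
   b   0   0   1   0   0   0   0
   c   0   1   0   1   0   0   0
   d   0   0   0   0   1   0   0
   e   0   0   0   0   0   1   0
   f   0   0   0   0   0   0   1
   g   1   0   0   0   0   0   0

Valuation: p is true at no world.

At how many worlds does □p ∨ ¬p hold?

7

a: □p is F, ¬p is T. ✓
b: □p is F, ¬p is T. ✓
c: □p is F, ¬p is T. ✓
d: □p is F, ¬p is T. ✓
e: □p is F, ¬p is T. ✓
f: □p is F, ¬p is T. ✓
g: □p is F, ¬p is T. ✓
Satisfying worlds: {a, b, c, d, e, f, g}.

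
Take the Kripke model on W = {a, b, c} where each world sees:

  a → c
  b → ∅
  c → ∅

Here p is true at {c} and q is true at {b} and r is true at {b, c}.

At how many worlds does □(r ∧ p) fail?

a: successors {c}; r ∧ p there: c:T. ✓
b: no successors, so □(r ∧ p) holds vacuously. ✓
c: no successors, so □(r ∧ p) holds vacuously. ✓
Satisfying worlds: {a, b, c}.
So □(r ∧ p) fails at the other 0 worlds.

0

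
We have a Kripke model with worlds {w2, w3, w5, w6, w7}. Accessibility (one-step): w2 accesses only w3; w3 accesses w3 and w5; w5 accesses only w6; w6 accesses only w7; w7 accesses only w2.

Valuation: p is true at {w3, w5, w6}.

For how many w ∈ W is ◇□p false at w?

2

w2: successors {w3}; □p there: w3:T. ✓
w3: successors {w3, w5}; □p there: w3:T, w5:T. ✓
w5: successors {w6}; □p there: w6:F. ✗
w6: successors {w7}; □p there: w7:F. ✗
w7: successors {w2}; □p there: w2:T. ✓
Satisfying worlds: {w2, w3, w7}.
So ◇□p fails at the other 2 worlds.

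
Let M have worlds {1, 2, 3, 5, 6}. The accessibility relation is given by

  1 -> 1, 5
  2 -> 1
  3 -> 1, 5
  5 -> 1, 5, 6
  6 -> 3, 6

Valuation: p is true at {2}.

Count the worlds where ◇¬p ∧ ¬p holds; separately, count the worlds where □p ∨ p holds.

For ◇¬p ∧ ¬p:
1: ◇¬p is T, ¬p is T. ✓
2: ◇¬p is T, ¬p is F. ✗
3: ◇¬p is T, ¬p is T. ✓
5: ◇¬p is T, ¬p is T. ✓
6: ◇¬p is T, ¬p is T. ✓
— 4 worlds.
For □p ∨ p:
1: □p is F, p is F. ✗
2: □p is F, p is T. ✓
3: □p is F, p is F. ✗
5: □p is F, p is F. ✗
6: □p is F, p is F. ✗
— 1 world.

4 and 1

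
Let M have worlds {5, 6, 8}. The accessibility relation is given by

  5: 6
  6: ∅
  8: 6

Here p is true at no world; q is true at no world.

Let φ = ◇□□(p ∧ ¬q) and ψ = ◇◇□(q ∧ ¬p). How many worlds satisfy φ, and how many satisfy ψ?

2 and 0

For ◇□□(p ∧ ¬q):
5: successors {6}; □□(p ∧ ¬q) there: 6:T. ✓
6: no successors, so ◇□□(p ∧ ¬q) fails. ✗
8: successors {6}; □□(p ∧ ¬q) there: 6:T. ✓
— 2 worlds.
For ◇◇□(q ∧ ¬p):
5: successors {6}; ◇□(q ∧ ¬p) there: 6:F. ✗
6: no successors, so ◇◇□(q ∧ ¬p) fails. ✗
8: successors {6}; ◇□(q ∧ ¬p) there: 6:F. ✗
— 0 worlds.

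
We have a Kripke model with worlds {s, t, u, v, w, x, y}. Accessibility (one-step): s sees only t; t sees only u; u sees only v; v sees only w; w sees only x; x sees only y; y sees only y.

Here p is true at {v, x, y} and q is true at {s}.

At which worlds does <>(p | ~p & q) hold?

s: successors {t}; p | ~p & q there: t:F. ✗
t: successors {u}; p | ~p & q there: u:F. ✗
u: successors {v}; p | ~p & q there: v:T. ✓
v: successors {w}; p | ~p & q there: w:F. ✗
w: successors {x}; p | ~p & q there: x:T. ✓
x: successors {y}; p | ~p & q there: y:T. ✓
y: successors {y}; p | ~p & q there: y:T. ✓

{u, w, x, y}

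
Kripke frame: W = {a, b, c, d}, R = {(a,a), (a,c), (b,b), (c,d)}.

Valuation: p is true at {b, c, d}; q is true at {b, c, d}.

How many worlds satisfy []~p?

a: successors {a, c}; ~p there: a:T, c:F. ✗
b: successors {b}; ~p there: b:F. ✗
c: successors {d}; ~p there: d:F. ✗
d: no successors, so []~p holds vacuously. ✓
Satisfying worlds: {d}.

1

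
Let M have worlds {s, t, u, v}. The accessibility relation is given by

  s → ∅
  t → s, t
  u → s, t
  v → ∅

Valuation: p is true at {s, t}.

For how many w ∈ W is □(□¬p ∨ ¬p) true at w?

s: no successors, so □(□¬p ∨ ¬p) holds vacuously. ✓
t: successors {s, t}; □¬p ∨ ¬p there: s:T, t:F. ✗
u: successors {s, t}; □¬p ∨ ¬p there: s:T, t:F. ✗
v: no successors, so □(□¬p ∨ ¬p) holds vacuously. ✓
Satisfying worlds: {s, v}.

2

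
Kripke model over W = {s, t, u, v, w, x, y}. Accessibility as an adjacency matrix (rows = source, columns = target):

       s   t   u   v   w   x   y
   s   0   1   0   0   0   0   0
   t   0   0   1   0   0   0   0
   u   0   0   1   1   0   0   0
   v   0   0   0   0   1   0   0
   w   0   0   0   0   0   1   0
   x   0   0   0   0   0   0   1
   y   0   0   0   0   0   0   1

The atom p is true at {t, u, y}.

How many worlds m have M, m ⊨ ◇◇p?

s: successors {t}; ◇p there: t:T. ✓
t: successors {u}; ◇p there: u:T. ✓
u: successors {u, v}; ◇p there: u:T, v:F. ✓
v: successors {w}; ◇p there: w:F. ✗
w: successors {x}; ◇p there: x:T. ✓
x: successors {y}; ◇p there: y:T. ✓
y: successors {y}; ◇p there: y:T. ✓
Satisfying worlds: {s, t, u, w, x, y}.

6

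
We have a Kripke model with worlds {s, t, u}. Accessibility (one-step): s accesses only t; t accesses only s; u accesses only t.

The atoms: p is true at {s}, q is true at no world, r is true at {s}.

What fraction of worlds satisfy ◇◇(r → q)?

s: successors {t}; ◇(r → q) there: t:F. ✗
t: successors {s}; ◇(r → q) there: s:T. ✓
u: successors {t}; ◇(r → q) there: t:F. ✗
That's 1 of 3 worlds, so 1/3.

1/3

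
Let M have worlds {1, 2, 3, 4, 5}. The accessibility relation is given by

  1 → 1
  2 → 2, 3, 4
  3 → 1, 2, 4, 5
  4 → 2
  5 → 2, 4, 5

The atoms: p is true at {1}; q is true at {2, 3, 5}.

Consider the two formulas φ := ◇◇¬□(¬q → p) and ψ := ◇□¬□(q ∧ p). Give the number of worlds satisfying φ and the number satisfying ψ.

For ◇◇¬□(¬q → p):
1: successors {1}; ◇¬□(¬q → p) there: 1:F. ✗
2: successors {2, 3, 4}; ◇¬□(¬q → p) there: 2:T, 3:T, 4:T. ✓
3: successors {1, 2, 4, 5}; ◇¬□(¬q → p) there: 1:F, 2:T, 4:T, 5:T. ✓
4: successors {2}; ◇¬□(¬q → p) there: 2:T. ✓
5: successors {2, 4, 5}; ◇¬□(¬q → p) there: 2:T, 4:T, 5:T. ✓
— 4 worlds.
For ◇□¬□(q ∧ p):
1: successors {1}; □¬□(q ∧ p) there: 1:T. ✓
2: successors {2, 3, 4}; □¬□(q ∧ p) there: 2:T, 3:T, 4:T. ✓
3: successors {1, 2, 4, 5}; □¬□(q ∧ p) there: 1:T, 2:T, 4:T, 5:T. ✓
4: successors {2}; □¬□(q ∧ p) there: 2:T. ✓
5: successors {2, 4, 5}; □¬□(q ∧ p) there: 2:T, 4:T, 5:T. ✓
— 5 worlds.

4 and 5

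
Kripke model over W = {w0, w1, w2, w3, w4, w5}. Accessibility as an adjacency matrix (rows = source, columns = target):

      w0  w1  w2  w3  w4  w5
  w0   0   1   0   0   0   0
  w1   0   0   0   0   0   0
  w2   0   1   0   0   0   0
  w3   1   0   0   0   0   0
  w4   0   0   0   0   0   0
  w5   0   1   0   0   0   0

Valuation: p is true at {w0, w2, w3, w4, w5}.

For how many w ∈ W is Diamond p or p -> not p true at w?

1

w0: Diamond p or p is T, not p is F. ✗
w1: Diamond p or p is F, not p is T. ✓
w2: Diamond p or p is T, not p is F. ✗
w3: Diamond p or p is T, not p is F. ✗
w4: Diamond p or p is T, not p is F. ✗
w5: Diamond p or p is T, not p is F. ✗
Satisfying worlds: {w1}.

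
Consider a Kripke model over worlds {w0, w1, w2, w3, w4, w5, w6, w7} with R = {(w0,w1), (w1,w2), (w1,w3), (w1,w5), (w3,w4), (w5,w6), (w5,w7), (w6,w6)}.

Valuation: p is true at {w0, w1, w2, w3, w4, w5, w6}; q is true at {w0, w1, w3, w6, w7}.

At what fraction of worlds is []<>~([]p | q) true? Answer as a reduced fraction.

1/2

w0: successors {w1}; <>~([]p | q) there: w1:T. ✓
w1: successors {w2, w3, w5}; <>~([]p | q) there: w2:F, w3:F, w5:F. ✗
w2: no successors, so []<>~([]p | q) holds vacuously. ✓
w3: successors {w4}; <>~([]p | q) there: w4:F. ✗
w4: no successors, so []<>~([]p | q) holds vacuously. ✓
w5: successors {w6, w7}; <>~([]p | q) there: w6:F, w7:F. ✗
w6: successors {w6}; <>~([]p | q) there: w6:F. ✗
w7: no successors, so []<>~([]p | q) holds vacuously. ✓
That's 4 of 8 worlds, so 4/8 = 1/2.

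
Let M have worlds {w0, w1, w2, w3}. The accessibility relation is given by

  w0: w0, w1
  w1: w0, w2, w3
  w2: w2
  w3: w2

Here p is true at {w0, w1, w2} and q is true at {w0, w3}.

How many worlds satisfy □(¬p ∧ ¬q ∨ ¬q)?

w0: successors {w0, w1}; ¬p ∧ ¬q ∨ ¬q there: w0:F, w1:T. ✗
w1: successors {w0, w2, w3}; ¬p ∧ ¬q ∨ ¬q there: w0:F, w2:T, w3:F. ✗
w2: successors {w2}; ¬p ∧ ¬q ∨ ¬q there: w2:T. ✓
w3: successors {w2}; ¬p ∧ ¬q ∨ ¬q there: w2:T. ✓
Satisfying worlds: {w2, w3}.

2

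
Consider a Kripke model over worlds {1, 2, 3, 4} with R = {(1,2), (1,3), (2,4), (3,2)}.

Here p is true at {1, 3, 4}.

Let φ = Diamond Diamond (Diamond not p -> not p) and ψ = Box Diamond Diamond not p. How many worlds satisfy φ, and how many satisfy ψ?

2 and 1

For Diamond Diamond (Diamond not p -> not p):
1: successors {2, 3}; Diamond (Diamond not p -> not p) there: 2:T, 3:T. ✓
2: successors {4}; Diamond (Diamond not p -> not p) there: 4:F. ✗
3: successors {2}; Diamond (Diamond not p -> not p) there: 2:T. ✓
4: no successors, so Diamond Diamond (Diamond not p -> not p) fails. ✗
— 2 worlds.
For Box Diamond Diamond not p:
1: successors {2, 3}; Diamond Diamond not p there: 2:F, 3:F. ✗
2: successors {4}; Diamond Diamond not p there: 4:F. ✗
3: successors {2}; Diamond Diamond not p there: 2:F. ✗
4: no successors, so Box Diamond Diamond not p holds vacuously. ✓
— 1 world.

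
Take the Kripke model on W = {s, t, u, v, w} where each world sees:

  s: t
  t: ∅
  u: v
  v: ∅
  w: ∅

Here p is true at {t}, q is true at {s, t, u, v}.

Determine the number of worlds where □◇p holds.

3

s: successors {t}; ◇p there: t:F. ✗
t: no successors, so □◇p holds vacuously. ✓
u: successors {v}; ◇p there: v:F. ✗
v: no successors, so □◇p holds vacuously. ✓
w: no successors, so □◇p holds vacuously. ✓
Satisfying worlds: {t, v, w}.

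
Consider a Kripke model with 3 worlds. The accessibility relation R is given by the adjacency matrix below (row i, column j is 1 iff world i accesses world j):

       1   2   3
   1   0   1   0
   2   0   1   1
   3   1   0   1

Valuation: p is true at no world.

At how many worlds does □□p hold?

0

1: successors {2}; □p there: 2:F. ✗
2: successors {2, 3}; □p there: 2:F, 3:F. ✗
3: successors {1, 3}; □p there: 1:F, 3:F. ✗
Satisfying worlds: ∅.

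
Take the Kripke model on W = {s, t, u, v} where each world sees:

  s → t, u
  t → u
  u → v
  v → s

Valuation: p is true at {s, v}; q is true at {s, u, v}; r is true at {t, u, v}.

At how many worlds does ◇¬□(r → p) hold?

s: successors {t, u}; ¬□(r → p) there: t:T, u:F. ✓
t: successors {u}; ¬□(r → p) there: u:F. ✗
u: successors {v}; ¬□(r → p) there: v:F. ✗
v: successors {s}; ¬□(r → p) there: s:T. ✓
Satisfying worlds: {s, v}.

2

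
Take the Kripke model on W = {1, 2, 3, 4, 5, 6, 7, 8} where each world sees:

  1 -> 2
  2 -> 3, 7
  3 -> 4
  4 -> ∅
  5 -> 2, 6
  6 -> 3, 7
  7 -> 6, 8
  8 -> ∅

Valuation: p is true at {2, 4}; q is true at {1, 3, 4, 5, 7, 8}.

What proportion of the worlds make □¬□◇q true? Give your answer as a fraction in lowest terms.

1/2

1: successors {2}; ¬□◇q there: 2:F. ✗
2: successors {3, 7}; ¬□◇q there: 3:T, 7:T. ✓
3: successors {4}; ¬□◇q there: 4:F. ✗
4: no successors, so □¬□◇q holds vacuously. ✓
5: successors {2, 6}; ¬□◇q there: 2:F, 6:F. ✗
6: successors {3, 7}; ¬□◇q there: 3:T, 7:T. ✓
7: successors {6, 8}; ¬□◇q there: 6:F, 8:F. ✗
8: no successors, so □¬□◇q holds vacuously. ✓
That's 4 of 8 worlds, so 4/8 = 1/2.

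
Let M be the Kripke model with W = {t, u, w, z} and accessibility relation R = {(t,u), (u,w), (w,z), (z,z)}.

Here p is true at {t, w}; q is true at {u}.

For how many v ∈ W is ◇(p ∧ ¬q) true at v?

t: successors {u}; p ∧ ¬q there: u:F. ✗
u: successors {w}; p ∧ ¬q there: w:T. ✓
w: successors {z}; p ∧ ¬q there: z:F. ✗
z: successors {z}; p ∧ ¬q there: z:F. ✗
Satisfying worlds: {u}.

1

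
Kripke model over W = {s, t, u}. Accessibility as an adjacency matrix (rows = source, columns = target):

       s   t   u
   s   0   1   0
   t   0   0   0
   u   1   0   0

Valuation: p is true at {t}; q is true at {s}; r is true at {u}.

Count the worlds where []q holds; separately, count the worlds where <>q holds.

For []q:
s: successors {t}; q there: t:F. ✗
t: no successors, so []q holds vacuously. ✓
u: successors {s}; q there: s:T. ✓
— 2 worlds.
For <>q:
s: successors {t}; q there: t:F. ✗
t: no successors, so <>q fails. ✗
u: successors {s}; q there: s:T. ✓
— 1 world.

2 and 1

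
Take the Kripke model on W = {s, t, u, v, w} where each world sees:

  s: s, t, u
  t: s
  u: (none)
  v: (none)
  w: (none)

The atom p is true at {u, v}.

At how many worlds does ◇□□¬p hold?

1

s: successors {s, t, u}; □□¬p there: s:F, t:F, u:T. ✓
t: successors {s}; □□¬p there: s:F. ✗
u: no successors, so ◇□□¬p fails. ✗
v: no successors, so ◇□□¬p fails. ✗
w: no successors, so ◇□□¬p fails. ✗
Satisfying worlds: {s}.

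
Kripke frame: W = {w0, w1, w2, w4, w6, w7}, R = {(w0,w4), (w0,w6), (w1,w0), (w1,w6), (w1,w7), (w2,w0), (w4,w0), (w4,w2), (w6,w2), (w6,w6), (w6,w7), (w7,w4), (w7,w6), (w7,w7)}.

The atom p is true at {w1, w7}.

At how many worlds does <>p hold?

w0: successors {w4, w6}; p there: w4:F, w6:F. ✗
w1: successors {w0, w6, w7}; p there: w0:F, w6:F, w7:T. ✓
w2: successors {w0}; p there: w0:F. ✗
w4: successors {w0, w2}; p there: w0:F, w2:F. ✗
w6: successors {w2, w6, w7}; p there: w2:F, w6:F, w7:T. ✓
w7: successors {w4, w6, w7}; p there: w4:F, w6:F, w7:T. ✓
Satisfying worlds: {w1, w6, w7}.

3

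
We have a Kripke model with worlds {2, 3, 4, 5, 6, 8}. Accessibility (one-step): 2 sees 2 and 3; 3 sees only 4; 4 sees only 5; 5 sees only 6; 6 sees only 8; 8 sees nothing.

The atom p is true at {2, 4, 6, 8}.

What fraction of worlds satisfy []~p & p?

1/3

2: []~p is F, p is T. ✗
3: []~p is F, p is F. ✗
4: []~p is T, p is T. ✓
5: []~p is F, p is F. ✗
6: []~p is F, p is T. ✗
8: []~p is T, p is T. ✓
That's 2 of 6 worlds, so 2/6 = 1/3.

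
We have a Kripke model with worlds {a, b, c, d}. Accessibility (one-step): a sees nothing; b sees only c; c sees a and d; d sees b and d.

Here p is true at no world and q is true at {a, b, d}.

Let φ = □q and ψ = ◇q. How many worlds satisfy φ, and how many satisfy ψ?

For □q:
a: no successors, so □q holds vacuously. ✓
b: successors {c}; q there: c:F. ✗
c: successors {a, d}; q there: a:T, d:T. ✓
d: successors {b, d}; q there: b:T, d:T. ✓
— 3 worlds.
For ◇q:
a: no successors, so ◇q fails. ✗
b: successors {c}; q there: c:F. ✗
c: successors {a, d}; q there: a:T, d:T. ✓
d: successors {b, d}; q there: b:T, d:T. ✓
— 2 worlds.

3 and 2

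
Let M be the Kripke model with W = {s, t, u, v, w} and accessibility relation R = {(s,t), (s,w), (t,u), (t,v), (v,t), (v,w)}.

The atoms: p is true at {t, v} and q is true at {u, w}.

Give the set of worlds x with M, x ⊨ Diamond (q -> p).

s: successors {t, w}; q -> p there: t:T, w:F. ✓
t: successors {u, v}; q -> p there: u:F, v:T. ✓
u: no successors, so Diamond (q -> p) fails. ✗
v: successors {t, w}; q -> p there: t:T, w:F. ✓
w: no successors, so Diamond (q -> p) fails. ✗

{s, t, v}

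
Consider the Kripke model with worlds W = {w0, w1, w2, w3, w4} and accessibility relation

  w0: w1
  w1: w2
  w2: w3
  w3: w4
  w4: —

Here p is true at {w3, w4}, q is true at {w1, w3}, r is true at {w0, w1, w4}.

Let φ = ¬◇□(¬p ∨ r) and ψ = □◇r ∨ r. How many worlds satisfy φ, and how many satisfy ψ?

For ¬◇□(¬p ∨ r):
w0: ◇□(¬p ∨ r) is T. ✗
w1: ◇□(¬p ∨ r) is F. ✓
w2: ◇□(¬p ∨ r) is T. ✗
w3: ◇□(¬p ∨ r) is T. ✗
w4: ◇□(¬p ∨ r) is F. ✓
— 2 worlds.
For □◇r ∨ r:
w0: □◇r is F, r is T. ✓
w1: □◇r is F, r is T. ✓
w2: □◇r is T, r is F. ✓
w3: □◇r is F, r is F. ✗
w4: □◇r is T, r is T. ✓
— 4 worlds.

2 and 4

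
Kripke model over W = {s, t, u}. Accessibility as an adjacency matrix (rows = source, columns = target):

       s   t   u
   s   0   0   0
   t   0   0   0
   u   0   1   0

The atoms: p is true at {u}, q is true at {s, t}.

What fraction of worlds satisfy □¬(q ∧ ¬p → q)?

2/3

s: no successors, so □¬(q ∧ ¬p → q) holds vacuously. ✓
t: no successors, so □¬(q ∧ ¬p → q) holds vacuously. ✓
u: successors {t}; ¬(q ∧ ¬p → q) there: t:F. ✗
That's 2 of 3 worlds, so 2/3.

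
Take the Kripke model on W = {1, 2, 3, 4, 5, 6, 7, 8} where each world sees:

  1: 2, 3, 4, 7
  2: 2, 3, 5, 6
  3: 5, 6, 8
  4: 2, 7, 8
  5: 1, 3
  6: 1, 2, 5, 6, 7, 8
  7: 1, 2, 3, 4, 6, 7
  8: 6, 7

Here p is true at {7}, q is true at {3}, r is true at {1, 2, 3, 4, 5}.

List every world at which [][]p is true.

∅

1: successors {2, 3, 4, 7}; []p there: 2:F, 3:F, 4:F, 7:F. ✗
2: successors {2, 3, 5, 6}; []p there: 2:F, 3:F, 5:F, 6:F. ✗
3: successors {5, 6, 8}; []p there: 5:F, 6:F, 8:F. ✗
4: successors {2, 7, 8}; []p there: 2:F, 7:F, 8:F. ✗
5: successors {1, 3}; []p there: 1:F, 3:F. ✗
6: successors {1, 2, 5, 6, 7, 8}; []p there: 1:F, 2:F, 5:F, 6:F, 7:F, 8:F. ✗
7: successors {1, 2, 3, 4, 6, 7}; []p there: 1:F, 2:F, 3:F, 4:F, 6:F, 7:F. ✗
8: successors {6, 7}; []p there: 6:F, 7:F. ✗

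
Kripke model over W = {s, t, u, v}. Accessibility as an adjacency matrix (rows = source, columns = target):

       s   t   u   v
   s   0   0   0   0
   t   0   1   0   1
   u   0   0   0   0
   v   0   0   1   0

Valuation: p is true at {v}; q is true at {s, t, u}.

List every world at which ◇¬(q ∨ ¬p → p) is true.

{t, v}

s: no successors, so ◇¬(q ∨ ¬p → p) fails. ✗
t: successors {t, v}; ¬(q ∨ ¬p → p) there: t:T, v:F. ✓
u: no successors, so ◇¬(q ∨ ¬p → p) fails. ✗
v: successors {u}; ¬(q ∨ ¬p → p) there: u:T. ✓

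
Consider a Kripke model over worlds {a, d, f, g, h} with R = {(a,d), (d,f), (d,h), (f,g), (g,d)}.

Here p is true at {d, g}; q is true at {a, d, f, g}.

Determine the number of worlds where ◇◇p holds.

2

a: successors {d}; ◇p there: d:F. ✗
d: successors {f, h}; ◇p there: f:T, h:F. ✓
f: successors {g}; ◇p there: g:T. ✓
g: successors {d}; ◇p there: d:F. ✗
h: no successors, so ◇◇p fails. ✗
Satisfying worlds: {d, f}.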